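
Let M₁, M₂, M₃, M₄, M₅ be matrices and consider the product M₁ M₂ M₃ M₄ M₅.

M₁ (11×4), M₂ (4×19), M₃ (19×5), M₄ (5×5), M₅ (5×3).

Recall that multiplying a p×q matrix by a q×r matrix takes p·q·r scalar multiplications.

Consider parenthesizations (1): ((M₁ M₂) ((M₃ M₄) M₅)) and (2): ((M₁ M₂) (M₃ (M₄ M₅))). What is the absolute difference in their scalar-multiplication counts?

400

Order (1) = ((M₁ M₂) ((M₃ M₄) M₅)): (M₁ M₂): 11×4 by 4×19 → 11×19, cost 11·4·19 = 836; (M₃ M₄): 19×5 by 5×5 → 19×5, cost 19·5·5 = 475; ((M₃ M₄) M₅): 19×5 by 5×3 → 19×3, cost 19·5·3 = 285; cumulative 760; ((M₁ M₂) ((M₃ M₄) M₅)): 11×19 by 19×3 → 11×3, cost 11·19·3 = 627; cumulative 2223. Total 2223.
Order (2) = ((M₁ M₂) (M₃ (M₄ M₅))): (M₁ M₂): 11×4 by 4×19 → 11×19, cost 11·4·19 = 836; (M₄ M₅): 5×5 by 5×3 → 5×3, cost 5·5·3 = 75; (M₃ (M₄ M₅)): 19×5 by 5×3 → 19×3, cost 19·5·3 = 285; cumulative 360; ((M₁ M₂) (M₃ (M₄ M₅))): 11×19 by 19×3 → 11×3, cost 11·19·3 = 627; cumulative 1823. Total 1823.
Difference: |2223 − 1823| = 400.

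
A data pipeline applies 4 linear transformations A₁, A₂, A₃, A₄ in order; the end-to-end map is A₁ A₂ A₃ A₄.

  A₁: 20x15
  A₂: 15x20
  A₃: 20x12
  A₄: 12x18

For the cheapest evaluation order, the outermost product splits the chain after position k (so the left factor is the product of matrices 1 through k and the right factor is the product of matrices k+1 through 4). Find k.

Adjacent pairs: A₁A₂ = 20·15·20 = 6000; A₂A₃ = 15·20·12 = 3600; A₃A₄ = 20·12·18 = 4320.
Length 3: A₁..A₃: k=1: 0+3600+20·15·12=7200; k=2: 6000+0+20·20·12=10800 → min 7200 | A₂..A₄: k=2: 0+4320+15·20·18=9720; k=3: 3600+0+15·12·18=6840 → min 6840.
Top-level splits: k=1: (A₁..A₁)·(A₂..A₄) → 0+6840+20·15·18 = 12240; k=2: (A₁..A₂)·(A₃..A₄) → 6000+4320+20·20·18 = 17520; k=3: (A₁..A₃)·(A₄..A₄) → 7200+0+20·12·18 = 11520.
Best split is after A₃, i.e. k = 3.

3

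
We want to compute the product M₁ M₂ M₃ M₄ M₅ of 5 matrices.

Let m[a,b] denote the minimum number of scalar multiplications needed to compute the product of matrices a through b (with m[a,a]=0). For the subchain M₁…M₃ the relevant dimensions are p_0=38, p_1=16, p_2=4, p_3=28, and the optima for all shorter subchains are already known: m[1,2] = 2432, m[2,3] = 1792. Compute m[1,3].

m[1,3] = min over k∈[1,2] of m[1,k]+m[k+1,3]+p_{0}·p_k·p_{3}.
k=1: 0 + 1792 + 38·16·28 = 18816; k=2: 2432 + 0 + 38·4·28 = 6688.
Minimum: 6688 at k=2.

6688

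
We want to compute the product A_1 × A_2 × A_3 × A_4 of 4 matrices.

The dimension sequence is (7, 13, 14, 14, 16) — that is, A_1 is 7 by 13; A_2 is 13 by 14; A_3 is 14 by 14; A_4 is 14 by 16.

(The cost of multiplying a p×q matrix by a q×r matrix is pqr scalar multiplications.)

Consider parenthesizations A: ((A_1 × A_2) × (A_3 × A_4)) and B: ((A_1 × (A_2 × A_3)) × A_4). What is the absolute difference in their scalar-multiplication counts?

588

Order A = ((A_1 × A_2) × (A_3 × A_4)): (A_1 × A_2): 7×13 by 13×14 → 7×14, cost 7·13·14 = 1274; (A_3 × A_4): 14×14 by 14×16 → 14×16, cost 14·14·16 = 3136; ((A_1 × A_2) × (A_3 × A_4)): 7×14 by 14×16 → 7×16, cost 7·14·16 = 1568; cumulative 5978. Total 5978.
Order B = ((A_1 × (A_2 × A_3)) × A_4): (A_2 × A_3): 13×14 by 14×14 → 13×14, cost 13·14·14 = 2548; (A_1 × (A_2 × A_3)): 7×13 by 13×14 → 7×14, cost 7·13·14 = 1274; cumulative 3822; ((A_1 × (A_2 × A_3)) × A_4): 7×14 by 14×16 → 7×16, cost 7·14·16 = 1568; cumulative 5390. Total 5390.
Difference: |5978 − 5390| = 588.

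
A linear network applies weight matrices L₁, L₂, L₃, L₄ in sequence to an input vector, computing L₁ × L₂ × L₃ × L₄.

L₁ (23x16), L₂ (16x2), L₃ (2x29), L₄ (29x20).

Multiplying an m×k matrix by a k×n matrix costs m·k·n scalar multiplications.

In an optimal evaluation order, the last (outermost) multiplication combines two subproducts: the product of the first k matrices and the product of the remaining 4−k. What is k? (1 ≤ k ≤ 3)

2

Adjacent pairs: L₁L₂ = 23·16·2 = 736; L₂L₃ = 16·2·29 = 928; L₃L₄ = 2·29·20 = 1160.
Length 3: L₁..L₃: k=1: 0+928+23·16·29=11600; k=2: 736+0+23·2·29=2070 → min 2070 | L₂..L₄: k=2: 0+1160+16·2·20=1800; k=3: 928+0+16·29·20=10208 → min 1800.
Top-level splits: k=1: (L₁..L₁)·(L₂..L₄) → 0+1800+23·16·20 = 9160; k=2: (L₁..L₂)·(L₃..L₄) → 736+1160+23·2·20 = 2816; k=3: (L₁..L₃)·(L₄..L₄) → 2070+0+23·29·20 = 15410.
Best split is after L₂, i.e. k = 2.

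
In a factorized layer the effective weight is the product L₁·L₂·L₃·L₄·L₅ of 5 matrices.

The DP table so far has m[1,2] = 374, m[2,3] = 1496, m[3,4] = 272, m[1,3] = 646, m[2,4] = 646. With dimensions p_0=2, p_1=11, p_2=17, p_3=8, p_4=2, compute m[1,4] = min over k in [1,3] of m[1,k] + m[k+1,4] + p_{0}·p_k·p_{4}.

m[1,4] = min over k∈[1,3] of m[1,k]+m[k+1,4]+p_{0}·p_k·p_{4}.
k=1: 0 + 646 + 2·11·2 = 690; k=2: 374 + 272 + 2·17·2 = 714; k=3: 646 + 0 + 2·8·2 = 678.
Minimum: 678 at k=3.

678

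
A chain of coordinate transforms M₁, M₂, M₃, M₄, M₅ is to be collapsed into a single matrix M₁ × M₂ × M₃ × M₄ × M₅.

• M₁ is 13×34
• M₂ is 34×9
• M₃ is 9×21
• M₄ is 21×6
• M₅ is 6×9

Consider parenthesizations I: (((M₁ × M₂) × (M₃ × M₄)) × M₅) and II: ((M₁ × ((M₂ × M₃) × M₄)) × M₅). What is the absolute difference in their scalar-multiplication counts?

Order I = (((M₁ × M₂) × (M₃ × M₄)) × M₅): (M₁ × M₂): 13×34 by 34×9 → 13×9, cost 13·34·9 = 3978; (M₃ × M₄): 9×21 by 21×6 → 9×6, cost 9·21·6 = 1134; ((M₁ × M₂) × (M₃ × M₄)): 13×9 by 9×6 → 13×6, cost 13·9·6 = 702; cumulative 5814; (((M₁ × M₂) × (M₃ × M₄)) × M₅): 13×6 by 6×9 → 13×9, cost 13·6·9 = 702; cumulative 6516. Total 6516.
Order II = ((M₁ × ((M₂ × M₃) × M₄)) × M₅): (M₂ × M₃): 34×9 by 9×21 → 34×21, cost 34·9·21 = 6426; ((M₂ × M₃) × M₄): 34×21 by 21×6 → 34×6, cost 34·21·6 = 4284; cumulative 10710; (M₁ × ((M₂ × M₃) × M₄)): 13×34 by 34×6 → 13×6, cost 13·34·6 = 2652; cumulative 13362; ((M₁ × ((M₂ × M₃) × M₄)) × M₅): 13×6 by 6×9 → 13×9, cost 13·6·9 = 702; cumulative 14064. Total 14064.
Difference: |6516 − 14064| = 7548.

7548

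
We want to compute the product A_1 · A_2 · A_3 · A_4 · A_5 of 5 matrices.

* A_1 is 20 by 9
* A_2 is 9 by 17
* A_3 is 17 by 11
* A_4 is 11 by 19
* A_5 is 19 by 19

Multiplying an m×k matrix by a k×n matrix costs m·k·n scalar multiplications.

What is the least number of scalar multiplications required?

10233

Adjacent pairs: A_1A_2 = 20·9·17 = 3060; A_2A_3 = 9·17·11 = 1683; A_3A_4 = 17·11·19 = 3553; A_4A_5 = 11·19·19 = 3971.
Length 3: A_1..A_3: k=1: 0+1683+20·9·11=3663; k=2: 3060+0+20·17·11=6800 → min 3663 | A_2..A_4: k=2: 0+3553+9·17·19=6460; k=3: 1683+0+9·11·19=3564 → min 3564 | A_3..A_5: k=3: 0+3971+17·11·19=7524; k=4: 3553+0+17·19·19=9690 → min 7524.
Length 4: A_1..A_4: k=1: 0+3564+20·9·19=6984; k=2: 3060+3553+20·17·19=13073; k=3: 3663+0+20·11·19=7843 → min 6984 | A_2..A_5: k=2: 0+7524+9·17·19=10431; k=3: 1683+3971+9·11·19=7535; k=4: 3564+0+9·19·19=6813 → min 6813.
Length 5: A_1..A_5: k=1: 0+6813+20·9·19=10233; k=2: 3060+7524+20·17·19=17044; k=3: 3663+3971+20·11·19=11814; k=4: 6984+0+20·19·19=14204 → min 10233.
Optimal order: (A_1 · (((A_2 · A_3) · A_4) · A_5)) with cost 10233.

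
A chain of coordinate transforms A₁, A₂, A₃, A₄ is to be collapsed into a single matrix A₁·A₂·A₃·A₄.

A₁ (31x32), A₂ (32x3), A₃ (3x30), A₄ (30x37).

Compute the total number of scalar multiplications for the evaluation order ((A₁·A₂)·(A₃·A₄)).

9747

(A₁·A₂): 31×32 by 32×3 → 31×3, cost 31·32·3 = 2976
(A₃·A₄): 3×30 by 30×37 → 3×37, cost 3·30·37 = 3330
((A₁·A₂)·(A₃·A₄)): 31×3 by 3×37 → 31×37, cost 31·3·37 = 3441; cumulative 9747
Total: 9747 scalar multiplications.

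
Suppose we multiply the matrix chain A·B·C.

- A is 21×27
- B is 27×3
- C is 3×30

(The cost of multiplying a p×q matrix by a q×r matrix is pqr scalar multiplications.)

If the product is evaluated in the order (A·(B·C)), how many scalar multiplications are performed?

19440

(B·C): 27×3 by 3×30 → 27×30, cost 27·3·30 = 2430
(A·(B·C)): 21×27 by 27×30 → 21×30, cost 21·27·30 = 17010; cumulative 19440
Total: 19440 scalar multiplications.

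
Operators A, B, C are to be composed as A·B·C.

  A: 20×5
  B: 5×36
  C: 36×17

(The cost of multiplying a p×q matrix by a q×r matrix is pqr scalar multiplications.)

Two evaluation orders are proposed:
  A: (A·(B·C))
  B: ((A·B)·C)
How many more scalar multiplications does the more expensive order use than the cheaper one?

11080

Order A = (A·(B·C)): (B·C): 5×36 by 36×17 → 5×17, cost 5·36·17 = 3060; (A·(B·C)): 20×5 by 5×17 → 20×17, cost 20·5·17 = 1700; cumulative 4760. Total 4760.
Order B = ((A·B)·C): (A·B): 20×5 by 5×36 → 20×36, cost 20·5·36 = 3600; ((A·B)·C): 20×36 by 36×17 → 20×17, cost 20·36·17 = 12240; cumulative 15840. Total 15840.
Difference: |4760 − 15840| = 11080.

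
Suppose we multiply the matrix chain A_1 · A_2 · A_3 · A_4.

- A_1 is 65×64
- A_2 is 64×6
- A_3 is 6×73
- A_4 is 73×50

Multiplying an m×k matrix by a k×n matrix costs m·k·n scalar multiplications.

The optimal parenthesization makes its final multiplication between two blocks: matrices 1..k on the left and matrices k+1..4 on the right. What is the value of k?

Adjacent pairs: A_1A_2 = 65·64·6 = 24960; A_2A_3 = 64·6·73 = 28032; A_3A_4 = 6·73·50 = 21900.
Length 3: A_1..A_3: k=1: 0+28032+65·64·73=331712; k=2: 24960+0+65·6·73=53430 → min 53430 | A_2..A_4: k=2: 0+21900+64·6·50=41100; k=3: 28032+0+64·73·50=261632 → min 41100.
Top-level splits: k=1: (A_1..A_1)·(A_2..A_4) → 0+41100+65·64·50 = 249100; k=2: (A_1..A_2)·(A_3..A_4) → 24960+21900+65·6·50 = 66360; k=3: (A_1..A_3)·(A_4..A_4) → 53430+0+65·73·50 = 290680.
Best split is after A_2, i.e. k = 2.

2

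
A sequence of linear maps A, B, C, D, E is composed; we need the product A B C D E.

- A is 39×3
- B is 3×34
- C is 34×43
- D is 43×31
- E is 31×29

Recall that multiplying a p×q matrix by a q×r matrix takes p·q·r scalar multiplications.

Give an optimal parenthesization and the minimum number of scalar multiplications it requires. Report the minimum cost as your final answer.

Adjacent pairs: AB = 39·3·34 = 3978; BC = 3·34·43 = 4386; CD = 34·43·31 = 45322; DE = 43·31·29 = 38657.
Length 3: A..C: k=1: 0+4386+39·3·43=9417; k=2: 3978+0+39·34·43=60996 → min 9417 | B..D: k=2: 0+45322+3·34·31=48484; k=3: 4386+0+3·43·31=8385 → min 8385 | C..E: k=3: 0+38657+34·43·29=81055; k=4: 45322+0+34·31·29=75888 → min 75888.
Length 4: A..D: k=1: 0+8385+39·3·31=12012; k=2: 3978+45322+39·34·31=90406; k=3: 9417+0+39·43·31=61404 → min 12012 | B..E: k=2: 0+75888+3·34·29=78846; k=3: 4386+38657+3·43·29=46784; k=4: 8385+0+3·31·29=11082 → min 11082.
Length 5: A..E: k=1: 0+11082+39·3·29=14475; k=2: 3978+75888+39·34·29=118320; k=3: 9417+38657+39·43·29=96707; k=4: 12012+0+39·31·29=47073 → min 14475.
Optimal parenthesization: (A (((B C) D) E)) with cost 14475.

14475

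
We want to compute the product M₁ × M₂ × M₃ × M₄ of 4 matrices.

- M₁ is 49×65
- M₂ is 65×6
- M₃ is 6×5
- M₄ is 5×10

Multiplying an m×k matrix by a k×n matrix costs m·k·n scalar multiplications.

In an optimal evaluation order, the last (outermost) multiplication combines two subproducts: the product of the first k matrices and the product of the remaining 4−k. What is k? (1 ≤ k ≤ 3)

Adjacent pairs: M₁M₂ = 49·65·6 = 19110; M₂M₃ = 65·6·5 = 1950; M₃M₄ = 6·5·10 = 300.
Length 3: M₁..M₃: k=1: 0+1950+49·65·5=17875; k=2: 19110+0+49·6·5=20580 → min 17875 | M₂..M₄: k=2: 0+300+65·6·10=4200; k=3: 1950+0+65·5·10=5200 → min 4200.
Top-level splits: k=1: (M₁..M₁)·(M₂..M₄) → 0+4200+49·65·10 = 36050; k=2: (M₁..M₂)·(M₃..M₄) → 19110+300+49·6·10 = 22350; k=3: (M₁..M₃)·(M₄..M₄) → 17875+0+49·5·10 = 20325.
Best split is after M₃, i.e. k = 3.

3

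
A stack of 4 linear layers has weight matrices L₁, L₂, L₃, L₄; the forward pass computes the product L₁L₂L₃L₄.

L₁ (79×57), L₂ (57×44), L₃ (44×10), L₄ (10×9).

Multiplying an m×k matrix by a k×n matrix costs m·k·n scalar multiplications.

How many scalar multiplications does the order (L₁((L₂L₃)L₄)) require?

(L₂L₃): 57×44 by 44×10 → 57×10, cost 57·44·10 = 25080
((L₂L₃)L₄): 57×10 by 10×9 → 57×9, cost 57·10·9 = 5130; cumulative 30210
(L₁((L₂L₃)L₄)): 79×57 by 57×9 → 79×9, cost 79·57·9 = 40527; cumulative 70737
Total: 70737 scalar multiplications.

70737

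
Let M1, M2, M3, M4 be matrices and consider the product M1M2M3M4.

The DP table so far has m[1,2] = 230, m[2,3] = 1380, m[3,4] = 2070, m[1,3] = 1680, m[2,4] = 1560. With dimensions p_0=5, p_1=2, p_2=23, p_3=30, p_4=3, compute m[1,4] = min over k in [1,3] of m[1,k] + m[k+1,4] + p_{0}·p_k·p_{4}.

1590

m[1,4] = min over k∈[1,3] of m[1,k]+m[k+1,4]+p_{0}·p_k·p_{4}.
k=1: 0 + 1560 + 5·2·3 = 1590; k=2: 230 + 2070 + 5·23·3 = 2645; k=3: 1680 + 0 + 5·30·3 = 2130.
Minimum: 1590 at k=1.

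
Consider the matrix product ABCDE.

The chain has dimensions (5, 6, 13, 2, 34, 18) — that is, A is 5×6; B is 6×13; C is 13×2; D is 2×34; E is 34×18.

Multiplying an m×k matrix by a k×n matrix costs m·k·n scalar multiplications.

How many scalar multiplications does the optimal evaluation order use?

1620

Adjacent pairs: AB = 5·6·13 = 390; BC = 6·13·2 = 156; CD = 13·2·34 = 884; DE = 2·34·18 = 1224.
Length 3: A..C: k=1: 0+156+5·6·2=216; k=2: 390+0+5·13·2=520 → min 216 | B..D: k=2: 0+884+6·13·34=3536; k=3: 156+0+6·2·34=564 → min 564 | C..E: k=3: 0+1224+13·2·18=1692; k=4: 884+0+13·34·18=8840 → min 1692.
Length 4: A..D: k=1: 0+564+5·6·34=1584; k=2: 390+884+5·13·34=3484; k=3: 216+0+5·2·34=556 → min 556 | B..E: k=2: 0+1692+6·13·18=3096; k=3: 156+1224+6·2·18=1596; k=4: 564+0+6·34·18=4236 → min 1596.
Length 5: A..E: k=1: 0+1596+5·6·18=2136; k=2: 390+1692+5·13·18=3252; k=3: 216+1224+5·2·18=1620; k=4: 556+0+5·34·18=3616 → min 1620.
Optimal order: ((A(BC))(DE)) with cost 1620.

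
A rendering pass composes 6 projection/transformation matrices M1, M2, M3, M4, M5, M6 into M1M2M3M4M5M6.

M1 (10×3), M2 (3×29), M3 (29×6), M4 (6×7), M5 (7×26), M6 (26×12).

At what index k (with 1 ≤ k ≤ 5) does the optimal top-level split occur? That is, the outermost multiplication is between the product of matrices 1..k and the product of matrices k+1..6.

1

Adjacent pairs: M1M2 = 10·3·29 = 870; M2M3 = 3·29·6 = 522; M3M4 = 29·6·7 = 1218; M4M5 = 6·7·26 = 1092; M5M6 = 7·26·12 = 2184.
Length 3: M1..M3: k=1: 0+522+10·3·6=702; k=2: 870+0+10·29·6=2610 → min 702 | M2..M4: k=2: 0+1218+3·29·7=1827; k=3: 522+0+3·6·7=648 → min 648 | M3..M5: k=3: 0+1092+29·6·26=5616; k=4: 1218+0+29·7·26=6496 → min 5616 | M4..M6: k=4: 0+2184+6·7·12=2688; k=5: 1092+0+6·26·12=2964 → min 2688.
Length 4: M1..M4: k=1: 0+648+10·3·7=858; k=2: 870+1218+10·29·7=4118; k=3: 702+0+10·6·7=1122 → min 858 | M2..M5: k=2: 0+5616+3·29·26=7878; k=3: 522+1092+3·6·26=2082; k=4: 648+0+3·7·26=1194 → min 1194 | M3..M6: k=3: 0+2688+29·6·12=4776; k=4: 1218+2184+29·7·12=5838; k=5: 5616+0+29·26·12=14664 → min 4776.
Length 5: M1..M5: k=1: 0+1194+10·3·26=1974; k=2: 870+5616+10·29·26=14026; k=3: 702+1092+10·6·26=3354; k=4: 858+0+10·7·26=2678 → min 1974 | M2..M6: k=2: 0+4776+3·29·12=5820; k=3: 522+2688+3·6·12=3426; k=4: 648+2184+3·7·12=3084; k=5: 1194+0+3·26·12=2130 → min 2130.
Top-level splits: k=1: (M1..M1)·(M2..M6) → 0+2130+10·3·12 = 2490; k=2: (M1..M2)·(M3..M6) → 870+4776+10·29·12 = 9126; k=3: (M1..M3)·(M4..M6) → 702+2688+10·6·12 = 4110; k=4: (M1..M4)·(M5..M6) → 858+2184+10·7·12 = 3882; k=5: (M1..M5)·(M6..M6) → 1974+0+10·26·12 = 5094.
Best split is after M1, i.e. k = 1.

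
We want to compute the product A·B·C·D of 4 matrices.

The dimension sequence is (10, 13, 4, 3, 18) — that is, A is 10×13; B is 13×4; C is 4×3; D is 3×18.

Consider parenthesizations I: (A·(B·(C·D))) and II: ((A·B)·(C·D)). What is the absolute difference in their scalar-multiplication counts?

2036

Order I = (A·(B·(C·D))): (C·D): 4×3 by 3×18 → 4×18, cost 4·3·18 = 216; (B·(C·D)): 13×4 by 4×18 → 13×18, cost 13·4·18 = 936; cumulative 1152; (A·(B·(C·D))): 10×13 by 13×18 → 10×18, cost 10·13·18 = 2340; cumulative 3492. Total 3492.
Order II = ((A·B)·(C·D)): (A·B): 10×13 by 13×4 → 10×4, cost 10·13·4 = 520; (C·D): 4×3 by 3×18 → 4×18, cost 4·3·18 = 216; ((A·B)·(C·D)): 10×4 by 4×18 → 10×18, cost 10·4·18 = 720; cumulative 1456. Total 1456.
Difference: |3492 − 1456| = 2036.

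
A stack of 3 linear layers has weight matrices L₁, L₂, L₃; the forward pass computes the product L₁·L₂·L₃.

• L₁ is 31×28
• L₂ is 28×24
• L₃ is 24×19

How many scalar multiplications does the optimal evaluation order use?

29260

Order (L₁·(L₂·L₃)): (L₂·L₃): 28×24 by 24×19 → 28×19, cost 28·24·19 = 12768; (L₁·(L₂·L₃)): 31×28 by 28×19 → 31×19, cost 31·28·19 = 16492; cumulative 29260. Total 29260.
Order ((L₁·L₂)·L₃): (L₁·L₂): 31×28 by 28×24 → 31×24, cost 31·28·24 = 20832; ((L₁·L₂)·L₃): 31×24 by 24×19 → 31×19, cost 31·24·19 = 14136; cumulative 34968. Total 34968.
Minimum: 29260.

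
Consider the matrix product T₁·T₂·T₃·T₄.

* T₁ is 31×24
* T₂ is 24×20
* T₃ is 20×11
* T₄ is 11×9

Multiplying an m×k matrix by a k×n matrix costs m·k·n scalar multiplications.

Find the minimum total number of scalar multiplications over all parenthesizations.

12996

Adjacent pairs: T₁T₂ = 31·24·20 = 14880; T₂T₃ = 24·20·11 = 5280; T₃T₄ = 20·11·9 = 1980.
Length 3: T₁..T₃: k=1: 0+5280+31·24·11=13464; k=2: 14880+0+31·20·11=21700 → min 13464 | T₂..T₄: k=2: 0+1980+24·20·9=6300; k=3: 5280+0+24·11·9=7656 → min 6300.
Length 4: T₁..T₄: k=1: 0+6300+31·24·9=12996; k=2: 14880+1980+31·20·9=22440; k=3: 13464+0+31·11·9=16533 → min 12996.
Optimal order: (T₁·(T₂·(T₃·T₄))) with cost 12996.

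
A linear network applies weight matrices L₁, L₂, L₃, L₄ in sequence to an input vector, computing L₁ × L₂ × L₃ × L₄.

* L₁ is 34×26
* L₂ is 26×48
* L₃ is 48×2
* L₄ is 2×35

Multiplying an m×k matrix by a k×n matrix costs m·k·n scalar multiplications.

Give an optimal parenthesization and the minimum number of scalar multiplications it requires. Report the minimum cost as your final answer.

6644

Adjacent pairs: L₁L₂ = 34·26·48 = 42432; L₂L₃ = 26·48·2 = 2496; L₃L₄ = 48·2·35 = 3360.
Length 3: L₁..L₃: k=1: 0+2496+34·26·2=4264; k=2: 42432+0+34·48·2=45696 → min 4264 | L₂..L₄: k=2: 0+3360+26·48·35=47040; k=3: 2496+0+26·2·35=4316 → min 4316.
Length 4: L₁..L₄: k=1: 0+4316+34·26·35=35256; k=2: 42432+3360+34·48·35=102912; k=3: 4264+0+34·2·35=6644 → min 6644.
Optimal parenthesization: ((L₁ × (L₂ × L₃)) × L₄) with cost 6644.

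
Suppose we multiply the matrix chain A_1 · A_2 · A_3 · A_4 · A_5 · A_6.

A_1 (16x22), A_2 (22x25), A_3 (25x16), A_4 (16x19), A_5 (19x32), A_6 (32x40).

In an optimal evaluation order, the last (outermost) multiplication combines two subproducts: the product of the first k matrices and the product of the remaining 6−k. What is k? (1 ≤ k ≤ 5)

Adjacent pairs: A_1A_2 = 16·22·25 = 8800; A_2A_3 = 22·25·16 = 8800; A_3A_4 = 25·16·19 = 7600; A_4A_5 = 16·19·32 = 9728; A_5A_6 = 19·32·40 = 24320.
Length 3: A_1..A_3: k=1: 0+8800+16·22·16=14432; k=2: 8800+0+16·25·16=15200 → min 14432 | A_2..A_4: k=2: 0+7600+22·25·19=18050; k=3: 8800+0+22·16·19=15488 → min 15488 | A_3..A_5: k=3: 0+9728+25·16·32=22528; k=4: 7600+0+25·19·32=22800 → min 22528 | A_4..A_6: k=4: 0+24320+16·19·40=36480; k=5: 9728+0+16·32·40=30208 → min 30208.
Length 4: A_1..A_4: k=1: 0+15488+16·22·19=22176; k=2: 8800+7600+16·25·19=24000; k=3: 14432+0+16·16·19=19296 → min 19296 | A_2..A_5: k=2: 0+22528+22·25·32=40128; k=3: 8800+9728+22·16·32=29792; k=4: 15488+0+22·19·32=28864 → min 28864 | A_3..A_6: k=3: 0+30208+25·16·40=46208; k=4: 7600+24320+25·19·40=50920; k=5: 22528+0+25·32·40=54528 → min 46208.
Length 5: A_1..A_5: k=1: 0+28864+16·22·32=40128; k=2: 8800+22528+16·25·32=44128; k=3: 14432+9728+16·16·32=32352; k=4: 19296+0+16·19·32=29024 → min 29024 | A_2..A_6: k=2: 0+46208+22·25·40=68208; k=3: 8800+30208+22·16·40=53088; k=4: 15488+24320+22·19·40=56528; k=5: 28864+0+22·32·40=57024 → min 53088.
Top-level splits: k=1: (A_1..A_1)·(A_2..A_6) → 0+53088+16·22·40 = 67168; k=2: (A_1..A_2)·(A_3..A_6) → 8800+46208+16·25·40 = 71008; k=3: (A_1..A_3)·(A_4..A_6) → 14432+30208+16·16·40 = 54880; k=4: (A_1..A_4)·(A_5..A_6) → 19296+24320+16·19·40 = 55776; k=5: (A_1..A_5)·(A_6..A_6) → 29024+0+16·32·40 = 49504.
Best split is after A_5, i.e. k = 5.

5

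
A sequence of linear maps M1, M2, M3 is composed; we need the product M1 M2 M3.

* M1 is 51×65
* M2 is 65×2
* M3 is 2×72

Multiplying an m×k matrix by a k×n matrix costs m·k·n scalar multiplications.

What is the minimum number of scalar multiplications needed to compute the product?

13974

Order (M1 (M2 M3)): (M2 M3): 65×2 by 2×72 → 65×72, cost 65·2·72 = 9360; (M1 (M2 M3)): 51×65 by 65×72 → 51×72, cost 51·65·72 = 238680; cumulative 248040. Total 248040.
Order ((M1 M2) M3): (M1 M2): 51×65 by 65×2 → 51×2, cost 51·65·2 = 6630; ((M1 M2) M3): 51×2 by 2×72 → 51×72, cost 51·2·72 = 7344; cumulative 13974. Total 13974.
Minimum: 13974.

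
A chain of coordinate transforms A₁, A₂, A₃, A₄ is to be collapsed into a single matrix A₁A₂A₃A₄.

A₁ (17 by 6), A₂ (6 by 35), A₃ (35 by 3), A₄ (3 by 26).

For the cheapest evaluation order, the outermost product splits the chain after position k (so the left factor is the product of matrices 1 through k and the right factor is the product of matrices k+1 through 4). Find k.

3

Adjacent pairs: A₁A₂ = 17·6·35 = 3570; A₂A₃ = 6·35·3 = 630; A₃A₄ = 35·3·26 = 2730.
Length 3: A₁..A₃: k=1: 0+630+17·6·3=936; k=2: 3570+0+17·35·3=5355 → min 936 | A₂..A₄: k=2: 0+2730+6·35·26=8190; k=3: 630+0+6·3·26=1098 → min 1098.
Top-level splits: k=1: (A₁..A₁)·(A₂..A₄) → 0+1098+17·6·26 = 3750; k=2: (A₁..A₂)·(A₃..A₄) → 3570+2730+17·35·26 = 21770; k=3: (A₁..A₃)·(A₄..A₄) → 936+0+17·3·26 = 2262.
Best split is after A₃, i.e. k = 3.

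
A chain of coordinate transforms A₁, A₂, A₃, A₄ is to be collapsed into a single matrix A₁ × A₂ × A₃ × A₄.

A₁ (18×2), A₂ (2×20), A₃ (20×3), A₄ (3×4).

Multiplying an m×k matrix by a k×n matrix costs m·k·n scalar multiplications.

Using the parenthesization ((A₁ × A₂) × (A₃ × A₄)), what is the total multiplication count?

(A₁ × A₂): 18×2 by 2×20 → 18×20, cost 18·2·20 = 720
(A₃ × A₄): 20×3 by 3×4 → 20×4, cost 20·3·4 = 240
((A₁ × A₂) × (A₃ × A₄)): 18×20 by 20×4 → 18×4, cost 18·20·4 = 1440; cumulative 2400
Total: 2400 scalar multiplications.

2400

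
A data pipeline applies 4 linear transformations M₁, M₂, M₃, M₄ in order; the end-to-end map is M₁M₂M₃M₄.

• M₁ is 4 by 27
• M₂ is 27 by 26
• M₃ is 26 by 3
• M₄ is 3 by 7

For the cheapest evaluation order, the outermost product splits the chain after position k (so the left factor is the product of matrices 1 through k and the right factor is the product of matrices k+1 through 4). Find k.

Adjacent pairs: M₁M₂ = 4·27·26 = 2808; M₂M₃ = 27·26·3 = 2106; M₃M₄ = 26·3·7 = 546.
Length 3: M₁..M₃: k=1: 0+2106+4·27·3=2430; k=2: 2808+0+4·26·3=3120 → min 2430 | M₂..M₄: k=2: 0+546+27·26·7=5460; k=3: 2106+0+27·3·7=2673 → min 2673.
Top-level splits: k=1: (M₁..M₁)·(M₂..M₄) → 0+2673+4·27·7 = 3429; k=2: (M₁..M₂)·(M₃..M₄) → 2808+546+4·26·7 = 4082; k=3: (M₁..M₃)·(M₄..M₄) → 2430+0+4·3·7 = 2514.
Best split is after M₃, i.e. k = 3.

3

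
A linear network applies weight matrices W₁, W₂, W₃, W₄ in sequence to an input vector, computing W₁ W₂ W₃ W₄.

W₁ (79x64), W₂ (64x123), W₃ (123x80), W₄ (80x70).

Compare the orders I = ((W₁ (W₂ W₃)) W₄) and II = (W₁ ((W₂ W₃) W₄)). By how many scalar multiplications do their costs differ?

134560

Order I = ((W₁ (W₂ W₃)) W₄): (W₂ W₃): 64×123 by 123×80 → 64×80, cost 64·123·80 = 629760; (W₁ (W₂ W₃)): 79×64 by 64×80 → 79×80, cost 79·64·80 = 404480; cumulative 1034240; ((W₁ (W₂ W₃)) W₄): 79×80 by 80×70 → 79×70, cost 79·80·70 = 442400; cumulative 1476640. Total 1476640.
Order II = (W₁ ((W₂ W₃) W₄)): (W₂ W₃): 64×123 by 123×80 → 64×80, cost 64·123·80 = 629760; ((W₂ W₃) W₄): 64×80 by 80×70 → 64×70, cost 64·80·70 = 358400; cumulative 988160; (W₁ ((W₂ W₃) W₄)): 79×64 by 64×70 → 79×70, cost 79·64·70 = 353920; cumulative 1342080. Total 1342080.
Difference: |1476640 − 1342080| = 134560.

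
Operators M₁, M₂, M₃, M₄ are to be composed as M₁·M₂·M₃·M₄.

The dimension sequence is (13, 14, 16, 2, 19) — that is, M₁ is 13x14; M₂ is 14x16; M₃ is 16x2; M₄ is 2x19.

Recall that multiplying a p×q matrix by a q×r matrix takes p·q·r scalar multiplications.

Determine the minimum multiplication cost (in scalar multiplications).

1306

Adjacent pairs: M₁M₂ = 13·14·16 = 2912; M₂M₃ = 14·16·2 = 448; M₃M₄ = 16·2·19 = 608.
Length 3: M₁..M₃: k=1: 0+448+13·14·2=812; k=2: 2912+0+13·16·2=3328 → min 812 | M₂..M₄: k=2: 0+608+14·16·19=4864; k=3: 448+0+14·2·19=980 → min 980.
Length 4: M₁..M₄: k=1: 0+980+13·14·19=4438; k=2: 2912+608+13·16·19=7472; k=3: 812+0+13·2·19=1306 → min 1306.
Optimal order: ((M₁·(M₂·M₃))·M₄) with cost 1306.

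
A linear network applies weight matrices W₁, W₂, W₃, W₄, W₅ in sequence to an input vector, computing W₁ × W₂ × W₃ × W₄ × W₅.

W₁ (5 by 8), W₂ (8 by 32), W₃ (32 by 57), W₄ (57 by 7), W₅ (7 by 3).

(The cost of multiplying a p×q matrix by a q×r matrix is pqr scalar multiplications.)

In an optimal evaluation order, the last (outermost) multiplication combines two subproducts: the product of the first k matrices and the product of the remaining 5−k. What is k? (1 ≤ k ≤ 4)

1

Adjacent pairs: W₁W₂ = 5·8·32 = 1280; W₂W₃ = 8·32·57 = 14592; W₃W₄ = 32·57·7 = 12768; W₄W₅ = 57·7·3 = 1197.
Length 3: W₁..W₃: k=1: 0+14592+5·8·57=16872; k=2: 1280+0+5·32·57=10400 → min 10400 | W₂..W₄: k=2: 0+12768+8·32·7=14560; k=3: 14592+0+8·57·7=17784 → min 14560 | W₃..W₅: k=3: 0+1197+32·57·3=6669; k=4: 12768+0+32·7·3=13440 → min 6669.
Length 4: W₁..W₄: k=1: 0+14560+5·8·7=14840; k=2: 1280+12768+5·32·7=15168; k=3: 10400+0+5·57·7=12395 → min 12395 | W₂..W₅: k=2: 0+6669+8·32·3=7437; k=3: 14592+1197+8·57·3=17157; k=4: 14560+0+8·7·3=14728 → min 7437.
Top-level splits: k=1: (W₁..W₁)·(W₂..W₅) → 0+7437+5·8·3 = 7557; k=2: (W₁..W₂)·(W₃..W₅) → 1280+6669+5·32·3 = 8429; k=3: (W₁..W₃)·(W₄..W₅) → 10400+1197+5·57·3 = 12452; k=4: (W₁..W₄)·(W₅..W₅) → 12395+0+5·7·3 = 12500.
Best split is after W₁, i.e. k = 1.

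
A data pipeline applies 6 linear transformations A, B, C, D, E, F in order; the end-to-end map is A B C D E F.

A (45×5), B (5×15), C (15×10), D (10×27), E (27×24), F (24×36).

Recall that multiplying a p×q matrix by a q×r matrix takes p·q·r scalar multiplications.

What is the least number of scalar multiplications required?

Adjacent pairs: AB = 45·5·15 = 3375; BC = 5·15·10 = 750; CD = 15·10·27 = 4050; DE = 10·27·24 = 6480; EF = 27·24·36 = 23328.
Length 3: A..C: k=1: 0+750+45·5·10=3000; k=2: 3375+0+45·15·10=10125 → min 3000 | B..D: k=2: 0+4050+5·15·27=6075; k=3: 750+0+5·10·27=2100 → min 2100 | C..E: k=3: 0+6480+15·10·24=10080; k=4: 4050+0+15·27·24=13770 → min 10080 | D..F: k=4: 0+23328+10·27·36=33048; k=5: 6480+0+10·24·36=15120 → min 15120.
Length 4: A..D: k=1: 0+2100+45·5·27=8175; k=2: 3375+4050+45·15·27=25650; k=3: 3000+0+45·10·27=15150 → min 8175 | B..E: k=2: 0+10080+5·15·24=11880; k=3: 750+6480+5·10·24=8430; k=4: 2100+0+5·27·24=5340 → min 5340 | C..F: k=3: 0+15120+15·10·36=20520; k=4: 4050+23328+15·27·36=41958; k=5: 10080+0+15·24·36=23040 → min 20520.
Length 5: A..E: k=1: 0+5340+45·5·24=10740; k=2: 3375+10080+45·15·24=29655; k=3: 3000+6480+45·10·24=20280; k=4: 8175+0+45·27·24=37335 → min 10740 | B..F: k=2: 0+20520+5·15·36=23220; k=3: 750+15120+5·10·36=17670; k=4: 2100+23328+5·27·36=30288; k=5: 5340+0+5·24·36=9660 → min 9660.
Length 6: A..F: k=1: 0+9660+45·5·36=17760; k=2: 3375+20520+45·15·36=48195; k=3: 3000+15120+45·10·36=34320; k=4: 8175+23328+45·27·36=75243; k=5: 10740+0+45·24·36=49620 → min 17760.
Optimal order: (A ((((B C) D) E) F)) with cost 17760.

17760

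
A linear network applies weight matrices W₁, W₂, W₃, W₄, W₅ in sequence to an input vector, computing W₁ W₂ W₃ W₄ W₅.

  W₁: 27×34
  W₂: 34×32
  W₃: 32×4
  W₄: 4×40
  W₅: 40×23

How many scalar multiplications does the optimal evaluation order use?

Adjacent pairs: W₁W₂ = 27·34·32 = 29376; W₂W₃ = 34·32·4 = 4352; W₃W₄ = 32·4·40 = 5120; W₄W₅ = 4·40·23 = 3680.
Length 3: W₁..W₃: k=1: 0+4352+27·34·4=8024; k=2: 29376+0+27·32·4=32832 → min 8024 | W₂..W₄: k=2: 0+5120+34·32·40=48640; k=3: 4352+0+34·4·40=9792 → min 9792 | W₃..W₅: k=3: 0+3680+32·4·23=6624; k=4: 5120+0+32·40·23=34560 → min 6624.
Length 4: W₁..W₄: k=1: 0+9792+27·34·40=46512; k=2: 29376+5120+27·32·40=69056; k=3: 8024+0+27·4·40=12344 → min 12344 | W₂..W₅: k=2: 0+6624+34·32·23=31648; k=3: 4352+3680+34·4·23=11160; k=4: 9792+0+34·40·23=41072 → min 11160.
Length 5: W₁..W₅: k=1: 0+11160+27·34·23=32274; k=2: 29376+6624+27·32·23=55872; k=3: 8024+3680+27·4·23=14188; k=4: 12344+0+27·40·23=37184 → min 14188.
Optimal order: ((W₁ (W₂ W₃)) (W₄ W₅)) with cost 14188.

14188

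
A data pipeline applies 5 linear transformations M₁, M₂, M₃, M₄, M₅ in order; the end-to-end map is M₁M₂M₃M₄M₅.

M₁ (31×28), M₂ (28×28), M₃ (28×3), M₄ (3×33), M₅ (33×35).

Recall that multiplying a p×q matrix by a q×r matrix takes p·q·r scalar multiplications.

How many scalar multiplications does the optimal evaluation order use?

11676

Adjacent pairs: M₁M₂ = 31·28·28 = 24304; M₂M₃ = 28·28·3 = 2352; M₃M₄ = 28·3·33 = 2772; M₄M₅ = 3·33·35 = 3465.
Length 3: M₁..M₃: k=1: 0+2352+31·28·3=4956; k=2: 24304+0+31·28·3=26908 → min 4956 | M₂..M₄: k=2: 0+2772+28·28·33=28644; k=3: 2352+0+28·3·33=5124 → min 5124 | M₃..M₅: k=3: 0+3465+28·3·35=6405; k=4: 2772+0+28·33·35=35112 → min 6405.
Length 4: M₁..M₄: k=1: 0+5124+31·28·33=33768; k=2: 24304+2772+31·28·33=55720; k=3: 4956+0+31·3·33=8025 → min 8025 | M₂..M₅: k=2: 0+6405+28·28·35=33845; k=3: 2352+3465+28·3·35=8757; k=4: 5124+0+28·33·35=37464 → min 8757.
Length 5: M₁..M₅: k=1: 0+8757+31·28·35=39137; k=2: 24304+6405+31·28·35=61089; k=3: 4956+3465+31·3·35=11676; k=4: 8025+0+31·33·35=43830 → min 11676.
Optimal order: ((M₁(M₂M₃))(M₄M₅)) with cost 11676.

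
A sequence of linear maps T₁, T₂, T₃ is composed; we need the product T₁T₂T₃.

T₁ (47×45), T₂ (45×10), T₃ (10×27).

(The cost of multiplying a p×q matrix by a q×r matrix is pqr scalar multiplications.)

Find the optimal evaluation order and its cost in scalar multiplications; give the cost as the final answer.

33840

(T₁(T₂T₃)): cost 69255.
((T₁T₂)T₃): cost 33840.
Optimal: ((T₁T₂)T₃) with cost 33840.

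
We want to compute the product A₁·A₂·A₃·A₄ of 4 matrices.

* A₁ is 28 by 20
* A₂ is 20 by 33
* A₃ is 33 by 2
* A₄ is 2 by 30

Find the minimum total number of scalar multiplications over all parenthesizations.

Adjacent pairs: A₁A₂ = 28·20·33 = 18480; A₂A₃ = 20·33·2 = 1320; A₃A₄ = 33·2·30 = 1980.
Length 3: A₁..A₃: k=1: 0+1320+28·20·2=2440; k=2: 18480+0+28·33·2=20328 → min 2440 | A₂..A₄: k=2: 0+1980+20·33·30=21780; k=3: 1320+0+20·2·30=2520 → min 2520.
Length 4: A₁..A₄: k=1: 0+2520+28·20·30=19320; k=2: 18480+1980+28·33·30=48180; k=3: 2440+0+28·2·30=4120 → min 4120.
Optimal order: ((A₁·(A₂·A₃))·A₄) with cost 4120.

4120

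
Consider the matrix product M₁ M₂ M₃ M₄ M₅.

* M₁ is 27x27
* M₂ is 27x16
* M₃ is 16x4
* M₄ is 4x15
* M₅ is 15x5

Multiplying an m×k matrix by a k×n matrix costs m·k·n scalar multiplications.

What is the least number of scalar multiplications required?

5484

Adjacent pairs: M₁M₂ = 27·27·16 = 11664; M₂M₃ = 27·16·4 = 1728; M₃M₄ = 16·4·15 = 960; M₄M₅ = 4·15·5 = 300.
Length 3: M₁..M₃: k=1: 0+1728+27·27·4=4644; k=2: 11664+0+27·16·4=13392 → min 4644 | M₂..M₄: k=2: 0+960+27·16·15=7440; k=3: 1728+0+27·4·15=3348 → min 3348 | M₃..M₅: k=3: 0+300+16·4·5=620; k=4: 960+0+16·15·5=2160 → min 620.
Length 4: M₁..M₄: k=1: 0+3348+27·27·15=14283; k=2: 11664+960+27·16·15=19104; k=3: 4644+0+27·4·15=6264 → min 6264 | M₂..M₅: k=2: 0+620+27·16·5=2780; k=3: 1728+300+27·4·5=2568; k=4: 3348+0+27·15·5=5373 → min 2568.
Length 5: M₁..M₅: k=1: 0+2568+27·27·5=6213; k=2: 11664+620+27·16·5=14444; k=3: 4644+300+27·4·5=5484; k=4: 6264+0+27·15·5=8289 → min 5484.
Optimal order: ((M₁ (M₂ M₃)) (M₄ M₅)) with cost 5484.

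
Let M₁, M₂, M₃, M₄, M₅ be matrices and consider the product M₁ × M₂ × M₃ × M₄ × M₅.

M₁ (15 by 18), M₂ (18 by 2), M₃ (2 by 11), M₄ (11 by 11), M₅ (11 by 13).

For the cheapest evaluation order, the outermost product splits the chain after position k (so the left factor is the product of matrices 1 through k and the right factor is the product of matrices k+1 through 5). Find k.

2

Adjacent pairs: M₁M₂ = 15·18·2 = 540; M₂M₃ = 18·2·11 = 396; M₃M₄ = 2·11·11 = 242; M₄M₅ = 11·11·13 = 1573.
Length 3: M₁..M₃: k=1: 0+396+15·18·11=3366; k=2: 540+0+15·2·11=870 → min 870 | M₂..M₄: k=2: 0+242+18·2·11=638; k=3: 396+0+18·11·11=2574 → min 638 | M₃..M₅: k=3: 0+1573+2·11·13=1859; k=4: 242+0+2·11·13=528 → min 528.
Length 4: M₁..M₄: k=1: 0+638+15·18·11=3608; k=2: 540+242+15·2·11=1112; k=3: 870+0+15·11·11=2685 → min 1112 | M₂..M₅: k=2: 0+528+18·2·13=996; k=3: 396+1573+18·11·13=4543; k=4: 638+0+18·11·13=3212 → min 996.
Top-level splits: k=1: (M₁..M₁)·(M₂..M₅) → 0+996+15·18·13 = 4506; k=2: (M₁..M₂)·(M₃..M₅) → 540+528+15·2·13 = 1458; k=3: (M₁..M₃)·(M₄..M₅) → 870+1573+15·11·13 = 4588; k=4: (M₁..M₄)·(M₅..M₅) → 1112+0+15·11·13 = 3257.
Best split is after M₂, i.e. k = 2.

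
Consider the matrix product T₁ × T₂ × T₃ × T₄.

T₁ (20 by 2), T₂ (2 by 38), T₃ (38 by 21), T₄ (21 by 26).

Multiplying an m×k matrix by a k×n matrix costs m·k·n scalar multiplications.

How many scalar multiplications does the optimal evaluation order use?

Adjacent pairs: T₁T₂ = 20·2·38 = 1520; T₂T₃ = 2·38·21 = 1596; T₃T₄ = 38·21·26 = 20748.
Length 3: T₁..T₃: k=1: 0+1596+20·2·21=2436; k=2: 1520+0+20·38·21=17480 → min 2436 | T₂..T₄: k=2: 0+20748+2·38·26=22724; k=3: 1596+0+2·21·26=2688 → min 2688.
Length 4: T₁..T₄: k=1: 0+2688+20·2·26=3728; k=2: 1520+20748+20·38·26=42028; k=3: 2436+0+20·21·26=13356 → min 3728.
Optimal order: (T₁ × ((T₂ × T₃) × T₄)) with cost 3728.

3728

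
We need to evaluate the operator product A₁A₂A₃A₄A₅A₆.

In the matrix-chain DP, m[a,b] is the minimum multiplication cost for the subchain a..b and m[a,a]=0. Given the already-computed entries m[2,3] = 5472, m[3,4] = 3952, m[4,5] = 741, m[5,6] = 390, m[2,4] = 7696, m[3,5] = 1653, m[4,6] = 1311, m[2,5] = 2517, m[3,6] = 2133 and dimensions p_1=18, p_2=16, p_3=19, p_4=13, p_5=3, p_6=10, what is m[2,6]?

3057

m[2,6] = min over k∈[2,5] of m[2,k]+m[k+1,6]+p_{1}·p_k·p_{6}.
k=2: 0 + 2133 + 18·16·10 = 5013; k=3: 5472 + 1311 + 18·19·10 = 10203; k=4: 7696 + 390 + 18·13·10 = 10426; k=5: 2517 + 0 + 18·3·10 = 3057.
Minimum: 3057 at k=5.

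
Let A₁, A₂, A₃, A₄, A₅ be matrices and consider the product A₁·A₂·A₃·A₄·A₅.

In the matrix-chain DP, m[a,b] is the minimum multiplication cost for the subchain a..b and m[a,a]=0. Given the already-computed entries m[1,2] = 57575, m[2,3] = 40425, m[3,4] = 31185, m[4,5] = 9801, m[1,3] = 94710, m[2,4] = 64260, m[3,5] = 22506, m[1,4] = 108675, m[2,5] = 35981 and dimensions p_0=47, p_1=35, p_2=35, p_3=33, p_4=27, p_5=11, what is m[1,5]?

m[1,5] = min over k∈[1,4] of m[1,k]+m[k+1,5]+p_{0}·p_k·p_{5}.
k=1: 0 + 35981 + 47·35·11 = 54076; k=2: 57575 + 22506 + 47·35·11 = 98176; k=3: 94710 + 9801 + 47·33·11 = 121572; k=4: 108675 + 0 + 47·27·11 = 122634.
Minimum: 54076 at k=1.

54076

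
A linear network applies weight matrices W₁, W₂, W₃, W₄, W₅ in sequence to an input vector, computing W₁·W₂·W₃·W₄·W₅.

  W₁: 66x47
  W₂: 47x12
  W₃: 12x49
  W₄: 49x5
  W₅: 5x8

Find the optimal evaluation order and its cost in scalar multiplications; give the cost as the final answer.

Adjacent pairs: W₁W₂ = 66·47·12 = 37224; W₂W₃ = 47·12·49 = 27636; W₃W₄ = 12·49·5 = 2940; W₄W₅ = 49·5·8 = 1960.
Length 3: W₁..W₃: k=1: 0+27636+66·47·49=179634; k=2: 37224+0+66·12·49=76032 → min 76032 | W₂..W₄: k=2: 0+2940+47·12·5=5760; k=3: 27636+0+47·49·5=39151 → min 5760 | W₃..W₅: k=3: 0+1960+12·49·8=6664; k=4: 2940+0+12·5·8=3420 → min 3420.
Length 4: W₁..W₄: k=1: 0+5760+66·47·5=21270; k=2: 37224+2940+66·12·5=44124; k=3: 76032+0+66·49·5=92202 → min 21270 | W₂..W₅: k=2: 0+3420+47·12·8=7932; k=3: 27636+1960+47·49·8=48020; k=4: 5760+0+47·5·8=7640 → min 7640.
Length 5: W₁..W₅: k=1: 0+7640+66·47·8=32456; k=2: 37224+3420+66·12·8=46980; k=3: 76032+1960+66·49·8=103864; k=4: 21270+0+66·5·8=23910 → min 23910.
Optimal parenthesization: ((W₁·(W₂·(W₃·W₄)))·W₅) with cost 23910.

23910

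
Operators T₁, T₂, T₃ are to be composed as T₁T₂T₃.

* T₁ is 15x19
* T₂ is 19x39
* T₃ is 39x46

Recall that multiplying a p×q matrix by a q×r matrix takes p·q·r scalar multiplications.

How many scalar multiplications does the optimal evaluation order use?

Order (T₁(T₂T₃)): (T₂T₃): 19×39 by 39×46 → 19×46, cost 19·39·46 = 34086; (T₁(T₂T₃)): 15×19 by 19×46 → 15×46, cost 15·19·46 = 13110; cumulative 47196. Total 47196.
Order ((T₁T₂)T₃): (T₁T₂): 15×19 by 19×39 → 15×39, cost 15·19·39 = 11115; ((T₁T₂)T₃): 15×39 by 39×46 → 15×46, cost 15·39·46 = 26910; cumulative 38025. Total 38025.
Minimum: 38025.

38025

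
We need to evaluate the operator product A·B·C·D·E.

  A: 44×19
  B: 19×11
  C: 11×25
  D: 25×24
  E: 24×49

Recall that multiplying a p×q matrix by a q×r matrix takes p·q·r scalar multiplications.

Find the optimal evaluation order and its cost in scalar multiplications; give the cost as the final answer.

52448

Adjacent pairs: AB = 44·19·11 = 9196; BC = 19·11·25 = 5225; CD = 11·25·24 = 6600; DE = 25·24·49 = 29400.
Length 3: A..C: k=1: 0+5225+44·19·25=26125; k=2: 9196+0+44·11·25=21296 → min 21296 | B..D: k=2: 0+6600+19·11·24=11616; k=3: 5225+0+19·25·24=16625 → min 11616 | C..E: k=3: 0+29400+11·25·49=42875; k=4: 6600+0+11·24·49=19536 → min 19536.
Length 4: A..D: k=1: 0+11616+44·19·24=31680; k=2: 9196+6600+44·11·24=27412; k=3: 21296+0+44·25·24=47696 → min 27412 | B..E: k=2: 0+19536+19·11·49=29777; k=3: 5225+29400+19·25·49=57900; k=4: 11616+0+19·24·49=33960 → min 29777.
Length 5: A..E: k=1: 0+29777+44·19·49=70741; k=2: 9196+19536+44·11·49=52448; k=3: 21296+29400+44·25·49=104596; k=4: 27412+0+44·24·49=79156 → min 52448.
Optimal parenthesization: ((A·B)·((C·D)·E)) with cost 52448.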